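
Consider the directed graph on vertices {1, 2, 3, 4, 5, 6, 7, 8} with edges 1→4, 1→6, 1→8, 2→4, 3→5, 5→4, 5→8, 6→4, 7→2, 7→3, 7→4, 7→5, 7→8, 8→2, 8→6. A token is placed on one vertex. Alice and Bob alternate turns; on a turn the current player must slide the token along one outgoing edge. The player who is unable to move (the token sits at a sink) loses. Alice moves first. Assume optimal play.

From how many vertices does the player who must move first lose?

3

Positions with no move are L. A position that does have a move is losing for the player to move precisely when every available move leads to a winning position for the opponent. Fill in the labels:
Every edge goes from a vertex to one that appears earlier in the order 4, 2, 6, 8, 1, 5, 3, 7, so processing vertices in that order labels each vertex after all of its successors.
4: no outgoing edge → L
2: can move to 4, which is L ⇒ W
6: can move to 4, which is L ⇒ W
8: moves to 6(W), 2(W); every one is W ⇒ L
1: can move to 8, which is L ⇒ W
5: can move to 8, which is L ⇒ W
3: the only move is to 5(W), a W ⇒ L
7: can move to 3, which is L ⇒ W
The L vertices are 3, 4, 8; that is 3 in all.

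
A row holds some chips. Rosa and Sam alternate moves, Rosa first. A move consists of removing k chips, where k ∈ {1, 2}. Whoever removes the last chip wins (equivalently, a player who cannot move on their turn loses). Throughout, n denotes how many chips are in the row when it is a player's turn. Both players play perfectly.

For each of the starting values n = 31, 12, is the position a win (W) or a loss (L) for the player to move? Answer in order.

Label each position W (a win for the player to move) or L (a loss). A position with no legal move is L; any other position is W exactly when some move reaches an L, and L when every move reaches a W.
n=0: no move → L
n=1: can move to 0, which is L ⇒ W
n=2: can move to 0, which is L ⇒ W
n=3: moves to 2(W), 1(W); every one is W ⇒ L
n=4: can move to 3, which is L ⇒ W
n=5: can move to 3, which is L ⇒ W
n=6: moves to 5(W), 4(W); every one is W ⇒ L
n=7: can move to 6, which is L ⇒ W
n=8: can move to 6, which is L ⇒ W
n=9: moves to 8(W), 7(W); every one is W ⇒ L
n=10: can move to 9, which is L ⇒ W
n=11: can move to 9, which is L ⇒ W
n=12: moves to 11(W), 10(W); every one is W ⇒ L
n=13: can move to 12, which is L ⇒ W
n=14: can move to 12, which is L ⇒ W
n=15: moves to 14(W), 13(W); every one is W ⇒ L
n=16: can move to 15, which is L ⇒ W
n=17: can move to 15, which is L ⇒ W
n=18: moves to 17(W), 16(W); every one is W ⇒ L
n=19: can move to 18, which is L ⇒ W
n=20: can move to 18, which is L ⇒ W
n=21: moves to 20(W), 19(W); every one is W ⇒ L
n=22: can move to 21, which is L ⇒ W
n=23: can move to 21, which is L ⇒ W
n=24: moves to 23(W), 22(W); every one is W ⇒ L
n=25: can move to 24, which is L ⇒ W
n=26: can move to 24, which is L ⇒ W
n=27: moves to 26(W), 25(W); every one is W ⇒ L
n=28: can move to 27, which is L ⇒ W
n=29: can move to 27, which is L ⇒ W
n=30: moves to 29(W), 28(W); every one is W ⇒ L
n=31: can move to 30, which is L ⇒ W

31: W, 12: L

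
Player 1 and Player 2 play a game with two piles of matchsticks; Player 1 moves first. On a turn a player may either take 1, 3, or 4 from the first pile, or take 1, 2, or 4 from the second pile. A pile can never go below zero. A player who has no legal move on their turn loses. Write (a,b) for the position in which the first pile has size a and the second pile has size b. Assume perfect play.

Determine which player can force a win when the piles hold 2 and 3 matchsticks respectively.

Work bottom-up. With no move the player to move loses. Otherwise the position is W if at least one move leads to an L position for the opponent, and L if every move leads to a W.
No move ever increases a pile, so every position that can arise here has a ≤ 2 and b ≤ 3; it is enough to label the cells with 0 ≤ a ≤ 2 and 0 ≤ b ≤ 3.
Every move lowers a or b (never raises either), so fill the grid row by row in increasing a, and left to right within a row: each cell's successors are then already labelled.
      b=0  b=1  b=2  b=3
a=0:    L    W    W    L
a=1:    W    L    W    W
a=2:    L    W    W    L
Cells with no legal move (terminal, hence L): (0,0).
The remaining L cells, each justified by listing all of its moves:
(0,3): moves to (0,2)(W), (0,1)(W); every one is W ⇒ L
(1,1): moves to (0,1)(W), (1,0)(W); every one is W ⇒ L
(2,0): the only move is to (1,0)(W), a W ⇒ L
(2,3): moves to (1,3)(W), (2,2)(W), (2,1)(W); every one is W ⇒ L
Every other cell has at least one move into one of the L cells above, so it is W.
The starting position (2,3) is L: whatever Player 1 does, the opponent receives a W position.

Player 2 wins.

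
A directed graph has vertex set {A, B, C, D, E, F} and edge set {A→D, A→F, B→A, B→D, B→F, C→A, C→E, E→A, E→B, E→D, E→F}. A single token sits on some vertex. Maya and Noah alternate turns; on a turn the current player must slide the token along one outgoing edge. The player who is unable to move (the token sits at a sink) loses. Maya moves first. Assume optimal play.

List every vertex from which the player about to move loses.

C, D, F

Compute win/loss labels from the base case upward. A position with no move is L. Any other position is W if it can reach an L in one move, else L.
Every edge goes from a vertex to one that appears earlier in the order F, D, A, B, E, C, so processing vertices in that order labels each vertex after all of its successors.
F: no outgoing edge → L
D: no outgoing edge → L
A: →D(L), so W
B: →D(L), so W
E: →D(L), so W
C: →E(W), A(W) — all W, so L
Reading off the rows marked L gives the requested list; there are 3 such vertices.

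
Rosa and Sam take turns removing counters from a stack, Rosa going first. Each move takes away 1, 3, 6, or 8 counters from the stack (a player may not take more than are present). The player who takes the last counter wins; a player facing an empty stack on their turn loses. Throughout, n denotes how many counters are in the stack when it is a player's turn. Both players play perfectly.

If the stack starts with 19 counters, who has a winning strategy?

Work bottom-up. With no move the player to move loses. Otherwise the position is W if at least one move leads to an L position for the opponent, and L if every move leads to a W.
n=0: no move → L
n=1: can move to 0, which is L ⇒ W
n=2: the only move is to 1(W), a W ⇒ L
n=3: can move to 2, which is L ⇒ W
n=4: moves to 3(W), 1(W); every one is W ⇒ L
n=5: can move to 4, which is L ⇒ W
n=6: can move to 0, which is L ⇒ W
n=7: can move to 4, which is L ⇒ W
n=8: can move to 2, which is L ⇒ W
n=9: moves to 8(W), 6(W), 3(W), 1(W); every one is W ⇒ L
n=10: can move to 9, which is L ⇒ W
n=11: moves to 10(W), 8(W), 5(W), 3(W); every one is W ⇒ L
n=12: can move to 11, which is L ⇒ W
n=13: moves to 12(W), 10(W), 7(W), 5(W); every one is W ⇒ L
n=14: can move to 13, which is L ⇒ W
n=15: can move to 9, which is L ⇒ W
n=16: can move to 13, which is L ⇒ W
n=17: can move to 11, which is L ⇒ W
n=18: moves to 17(W), 15(W), 12(W), 10(W); every one is W ⇒ L
n=19: can move to 18, which is L ⇒ W
The starting position 19 is W: Rosa should remove 1, leaving 18, handing over an L position.

Rosa wins.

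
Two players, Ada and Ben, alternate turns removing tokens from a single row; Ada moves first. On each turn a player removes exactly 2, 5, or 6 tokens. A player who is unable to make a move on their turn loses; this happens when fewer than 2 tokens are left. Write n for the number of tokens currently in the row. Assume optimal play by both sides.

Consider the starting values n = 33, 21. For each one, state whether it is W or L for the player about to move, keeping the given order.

33: L, 21: W

Label each position W (a win for the player to move) or L (a loss). A position with no legal move is L; any other position is W exactly when some move reaches an L, and L when every move reaches a W.
n=0: no move → L
n=1: no move → L
n=2: W (go to 0, an L position)
n=3: W (go to 1, an L position)
n=4: L (sole option 2(W) is W)
n=5: W (go to 0, an L position)
n=6: W (go to 4, an L position)
n=7: W (go to 1, an L position)
n=8: L (options 6(W), 3(W), 2(W) are all W)
n=9: W (go to 4, an L position)
n=10: W (go to 8, an L position)
n=11: L (options 9(W), 6(W), 5(W) are all W)
n=12: L (options 10(W), 7(W), 6(W) are all W)
n=13: W (go to 11, an L position)
n=14: W (go to 12, an L position)
n=15: L (options 13(W), 10(W), 9(W) are all W)
n=16: W (go to 11, an L position)
n=17: W (go to 15, an L position)
n=18: W (go to 12, an L position)
n=19: L (options 17(W), 14(W), 13(W) are all W)
n=20: W (go to 15, an L position)
n=21: W (go to 19, an L position)
n=22: L (options 20(W), 17(W), 16(W) are all W)
n=23: L (options 21(W), 18(W), 17(W) are all W)
n=24: W (go to 22, an L position)
n=25: W (go to 23, an L position)
n=26: L (options 24(W), 21(W), 20(W) are all W)
n=27: W (go to 22, an L position)
n=28: W (go to 26, an L position)
n=29: W (go to 23, an L position)
n=30: L (options 28(W), 25(W), 24(W) are all W)
n=31: W (go to 26, an L position)
n=32: W (go to 30, an L position)
n=33: L (options 31(W), 28(W), 27(W) are all W)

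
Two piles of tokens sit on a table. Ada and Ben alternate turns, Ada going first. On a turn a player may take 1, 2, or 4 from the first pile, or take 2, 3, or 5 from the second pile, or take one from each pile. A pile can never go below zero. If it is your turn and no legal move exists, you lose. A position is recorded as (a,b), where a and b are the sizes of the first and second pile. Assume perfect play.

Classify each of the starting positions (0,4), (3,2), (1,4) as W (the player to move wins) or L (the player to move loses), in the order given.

(0,4): W, (3,2): W, (1,4): L

Work bottom-up. With no move the player to move loses. Otherwise the position is W if at least one move leads to an L position for the opponent, and L if every move leads to a W.
No move ever increases a pile, so every position that can arise here has a ≤ 3 and b ≤ 4; it is enough to label the cells with 0 ≤ a ≤ 3 and 0 ≤ b ≤ 4.
Every move lowers a or b (never raises either), so fill the grid row by row in increasing a, and left to right within a row: each cell's successors are then already labelled.
      b=0  b=1  b=2  b=3  b=4
a=0:    L    L    W    W    W
a=1:    W    W    W    L    L
a=2:    W    W    L    W    W
a=3:    L    L    W    W    W
Cells with no legal move (terminal, hence L): (0,0), (0,1).
The remaining L cells, each justified by listing all of its moves:
(1,3): L (options (0,3)(W), (1,1)(W), (1,0)(W), (0,2)(W) are all W)
(1,4): L (options (0,4)(W), (1,2)(W), (1,1)(W), (0,3)(W) are all W)
(2,2): L (options (1,2)(W), (0,2)(W), (2,0)(W), (1,1)(W) are all W)
(3,0): L (options (2,0)(W), (1,0)(W) are all W)
(3,1): L (options (2,1)(W), (1,1)(W), (2,0)(W) are all W)
Every other cell has at least one move into one of the L cells above, so it is W.
(0,4): the move to (0,1) reaches an L cell, so W
(3,2): the move to (2,2) reaches an L cell, so W
(1,4): one of the L cells justified above, so L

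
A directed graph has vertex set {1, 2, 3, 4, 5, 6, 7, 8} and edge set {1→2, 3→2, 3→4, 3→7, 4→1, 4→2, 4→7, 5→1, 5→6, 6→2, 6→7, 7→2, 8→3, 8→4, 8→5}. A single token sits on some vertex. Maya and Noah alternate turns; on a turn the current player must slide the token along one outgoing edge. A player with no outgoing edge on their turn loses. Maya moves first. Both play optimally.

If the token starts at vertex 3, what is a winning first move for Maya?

Move to 2.

Classify positions by backward induction: terminal positions (no move available) are L. From any other position, the mover wins iff some move reaches an L.
Every edge goes from a vertex to one that appears earlier in the order 2, 7, 1, 4, 6, 3, 5, 8, so processing vertices in that order labels each vertex after all of its successors.
2: no outgoing edge → L
7: →2(L), so W
1: →2(L), so W
4: →2(L), so W
6: →2(L), so W
3: →2(L), so W
5: →6(W), 1(W) — all W, so L
8: →5(L), so W
From 3, the L positions reachable in one move are: 2.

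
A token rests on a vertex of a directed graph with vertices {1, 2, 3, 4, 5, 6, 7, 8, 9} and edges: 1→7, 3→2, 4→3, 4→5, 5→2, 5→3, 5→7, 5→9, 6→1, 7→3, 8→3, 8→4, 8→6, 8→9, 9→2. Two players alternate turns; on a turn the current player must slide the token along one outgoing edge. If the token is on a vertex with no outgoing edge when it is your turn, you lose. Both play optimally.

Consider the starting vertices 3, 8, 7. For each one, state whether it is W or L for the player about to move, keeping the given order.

3: W, 8: W, 7: L

Build the W/L table. Terminal = L. A non-terminal position is W if it has a move to some L; otherwise it is L.
Every edge goes from a vertex to one that appears earlier in the order 2, 9, 3, 7, 5, 4, 1, 6, 8, so processing vertices in that order labels each vertex after all of its successors.
2: no outgoing edge → L
9: reaches L-position 2 → W
3: reaches L-position 2 → W
7: only reaches 3(W), which is W → L
5: reaches L-position 7 → W
4: only reaches 5(W), 3(W), all W → L
1: reaches L-position 7 → W
6: only reaches 1(W), which is W → L
8: reaches L-position 6 → W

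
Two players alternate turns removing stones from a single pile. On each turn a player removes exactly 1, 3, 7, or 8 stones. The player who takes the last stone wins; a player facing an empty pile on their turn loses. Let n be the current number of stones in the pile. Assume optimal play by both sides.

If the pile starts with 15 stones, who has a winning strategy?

The second player wins.

Positions with no move are L. A position that does have a move is losing for the player to move precisely when every available move leads to a winning position for the opponent. Fill in the labels:
n=0: no move → L
n=1: reaches L-position 0 → W
n=2: only reaches 1(W), which is W → L
n=3: reaches L-position 2 → W
n=4: only reaches 3(W), 1(W), all W → L
n=5: reaches L-position 4 → W
n=6: only reaches 5(W), 3(W), all W → L
n=7: reaches L-position 6 → W
n=8: reaches L-position 0 → W
n=9: reaches L-position 6 → W
n=10: reaches L-position 2 → W
n=11: reaches L-position 4 → W
n=12: reaches L-position 4 → W
n=13: reaches L-position 6 → W
n=14: reaches L-position 6 → W
n=15: only reaches 14(W), 12(W), 8(W), 7(W), all W → L
The starting position 15 is L: whatever the player to move does, the opponent receives a W position.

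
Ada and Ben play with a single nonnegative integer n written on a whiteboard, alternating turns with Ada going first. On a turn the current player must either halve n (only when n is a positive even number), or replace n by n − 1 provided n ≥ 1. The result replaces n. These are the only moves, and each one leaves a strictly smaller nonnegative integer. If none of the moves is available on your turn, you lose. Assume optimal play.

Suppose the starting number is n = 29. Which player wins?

Compute win/loss labels from the base case upward. A position with no move is L. Any other position is W if it can reach an L in one move, else L.
n=0: no move → L
n=1: can move to 0, which is L ⇒ W
n=2: the only move is to 1(W), a W ⇒ L
n=3: can move to 2, which is L ⇒ W
n=4: can move to 2, which is L ⇒ W
n=5: the only move is to 4(W), a W ⇒ L
n=6: can move to 5, which is L ⇒ W
n=7: the only move is to 6(W), a W ⇒ L
n=8: can move to 7, which is L ⇒ W
n=9: the only move is to 8(W), a W ⇒ L
n=10: can move to 5, which is L ⇒ W
n=11: the only move is to 10(W), a W ⇒ L
n=12: can move to 11, which is L ⇒ W
n=13: the only move is to 12(W), a W ⇒ L
n=14: can move to 7, which is L ⇒ W
n=15: the only move is to 14(W), a W ⇒ L
n=16: can move to 15, which is L ⇒ W
n=17: the only move is to 16(W), a W ⇒ L
n=18: can move to 9, which is L ⇒ W
n=19: the only move is to 18(W), a W ⇒ L
n=20: can move to 19, which is L ⇒ W
n=21: the only move is to 20(W), a W ⇒ L
n=22: can move to 11, which is L ⇒ W
n=23: the only move is to 22(W), a W ⇒ L
n=24: can move to 23, which is L ⇒ W
n=25: the only move is to 24(W), a W ⇒ L
n=26: can move to 13, which is L ⇒ W
n=27: the only move is to 26(W), a W ⇒ L
n=28: can move to 27, which is L ⇒ W
n=29: the only move is to 28(W), a W ⇒ L
The starting position 29 is L: whatever Ada does, the opponent receives a W position.

Ben wins.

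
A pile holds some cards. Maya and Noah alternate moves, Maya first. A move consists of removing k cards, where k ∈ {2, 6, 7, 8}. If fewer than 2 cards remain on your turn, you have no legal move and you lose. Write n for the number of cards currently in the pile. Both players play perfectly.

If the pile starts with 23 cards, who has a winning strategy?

Work bottom-up. With no move the player to move loses. Otherwise the position is W if at least one move leads to an L position for the opponent, and L if every move leads to a W.
n=0: no move → L
n=1: no move → L
n=2: reaches L-position 0 → W
n=3: reaches L-position 1 → W
n=4: only reaches 2(W), which is W → L
n=5: only reaches 3(W), which is W → L
n=6: reaches L-position 4 → W
n=7: reaches L-position 5 → W
n=8: reaches L-position 1 → W
n=9: reaches L-position 1 → W
n=10: reaches L-position 4 → W
n=11: reaches L-position 5 → W
n=12: reaches L-position 5 → W
n=13: reaches L-position 5 → W
n=14: only reaches 12(W), 8(W), 7(W), 6(W), all W → L
n=15: only reaches 13(W), 9(W), 8(W), 7(W), all W → L
n=16: reaches L-position 14 → W
n=17: reaches L-position 15 → W
n=18: only reaches 16(W), 12(W), 11(W), 10(W), all W → L
n=19: only reaches 17(W), 13(W), 12(W), 11(W), all W → L
n=20: reaches L-position 18 → W
n=21: reaches L-position 19 → W
n=22: reaches L-position 15 → W
n=23: reaches L-position 15 → W
The starting position 23 is W: Maya should remove 8, leaving 15, handing over an L position.

Maya wins.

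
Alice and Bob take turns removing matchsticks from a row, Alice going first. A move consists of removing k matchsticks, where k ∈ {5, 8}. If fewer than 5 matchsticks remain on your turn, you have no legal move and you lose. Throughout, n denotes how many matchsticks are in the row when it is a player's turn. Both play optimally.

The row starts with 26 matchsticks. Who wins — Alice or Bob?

Positions with no move are L. A position that does have a move is losing for the player to move precisely when every available move leads to a winning position for the opponent. Fill in the labels:
n=0: no move → L
n=1: no move → L
n=2: no move → L
n=3: no move → L
n=4: no move → L
n=5: →0(L), so W
n=6: →1(L), so W
n=7: →2(L), so W
n=8: →3(L), so W
n=9: →4(L), so W
n=10: →2(L), so W
n=11: →3(L), so W
n=12: →4(L), so W
n=13: →8(W), 5(W) — all W, so L
n=14: →9(W), 6(W) — all W, so L
n=15: →10(W), 7(W) — all W, so L
n=16: →11(W), 8(W) — all W, so L
n=17: →12(W), 9(W) — all W, so L
n=18: →13(L), so W
n=19: →14(L), so W
n=20: →15(L), so W
n=21: →16(L), so W
n=22: →17(L), so W
n=23: →15(L), so W
n=24: →16(L), so W
n=25: →17(L), so W
n=26: →21(W), 18(W) — all W, so L
Every move from 26 reaches a W position, so the mover loses.

Bob wins.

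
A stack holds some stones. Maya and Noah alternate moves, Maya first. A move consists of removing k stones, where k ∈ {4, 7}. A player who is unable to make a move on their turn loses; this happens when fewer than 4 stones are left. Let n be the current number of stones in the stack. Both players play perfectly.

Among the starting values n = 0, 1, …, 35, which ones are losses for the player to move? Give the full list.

Build the W/L table. Terminal = L. A non-terminal position is W if it has a move to some L; otherwise it is L.
n=0: no move → L
n=1: no move → L
n=2: no move → L
n=3: no move → L
n=4: reaches L-position 0 → W
n=5: reaches L-position 1 → W
n=6: reaches L-position 2 → W
n=7: reaches L-position 3 → W
n=8: reaches L-position 1 → W
n=9: reaches L-position 2 → W
n=10: reaches L-position 3 → W
n=11: only reaches 7(W), 4(W), all W → L
n=12: only reaches 8(W), 5(W), all W → L
n=13: only reaches 9(W), 6(W), all W → L
n=14: only reaches 10(W), 7(W), all W → L
n=15: reaches L-position 11 → W
n=16: reaches L-position 12 → W
n=17: reaches L-position 13 → W
n=18: reaches L-position 14 → W
n=19: reaches L-position 12 → W
n=20: reaches L-position 13 → W
n=21: reaches L-position 14 → W
n=22: only reaches 18(W), 15(W), all W → L
n=23: only reaches 19(W), 16(W), all W → L
n=24: only reaches 20(W), 17(W), all W → L
n=25: only reaches 21(W), 18(W), all W → L
n=26: reaches L-position 22 → W
n=27: reaches L-position 23 → W
n=28: reaches L-position 24 → W
n=29: reaches L-position 25 → W
n=30: reaches L-position 23 → W
n=31: reaches L-position 24 → W
n=32: reaches L-position 25 → W
n=33: only reaches 29(W), 26(W), all W → L
n=34: only reaches 30(W), 27(W), all W → L
n=35: only reaches 31(W), 28(W), all W → L
Reading off the rows marked L gives the requested list; there are 15 such values of n.

0, 1, 2, 3, 11, 12, 13, 14, 22, 23, 24, 25, 33, 34, 35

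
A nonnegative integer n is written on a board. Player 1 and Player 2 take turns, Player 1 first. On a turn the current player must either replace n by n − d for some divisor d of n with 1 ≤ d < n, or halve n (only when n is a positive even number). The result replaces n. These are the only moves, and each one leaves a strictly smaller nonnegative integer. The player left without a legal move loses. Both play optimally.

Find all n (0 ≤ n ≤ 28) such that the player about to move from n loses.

Label each position W (a win for the player to move) or L (a loss). A position with no legal move is L; any other position is W exactly when some move reaches an L, and L when every move reaches a W.
n=0: no move → L
n=1: no move → L
n=2: can move to 1, which is L ⇒ W
n=3: the only move is to 2(W), a W ⇒ L
n=4: can move to 3, which is L ⇒ W
n=5: the only move is to 4(W), a W ⇒ L
n=6: can move to 3, which is L ⇒ W
n=7: the only move is to 6(W), a W ⇒ L
n=8: can move to 7, which is L ⇒ W
n=9: moves to 6(W), 8(W); every one is W ⇒ L
n=10: can move to 5, which is L ⇒ W
n=11: the only move is to 10(W), a W ⇒ L
n=12: can move to 9, which is L ⇒ W
n=13: the only move is to 12(W), a W ⇒ L
n=14: can move to 7, which is L ⇒ W
n=15: moves to 10(W), 12(W), 14(W); every one is W ⇒ L
n=16: can move to 15, which is L ⇒ W
n=17: the only move is to 16(W), a W ⇒ L
n=18: can move to 9, which is L ⇒ W
n=19: the only move is to 18(W), a W ⇒ L
n=20: can move to 15, which is L ⇒ W
n=21: moves to 14(W), 18(W), 20(W); every one is W ⇒ L
n=22: can move to 11, which is L ⇒ W
n=23: the only move is to 22(W), a W ⇒ L
n=24: can move to 21, which is L ⇒ W
n=25: moves to 20(W), 24(W); every one is W ⇒ L
n=26: can move to 13, which is L ⇒ W
n=27: moves to 18(W), 24(W), 26(W); every one is W ⇒ L
n=28: can move to 21, which is L ⇒ W
The losing starting values of n are exactly the entries labelled L in this table (15 of them).

0, 1, 3, 5, 7, 9, 11, 13, 15, 17, 19, 21, 23, 25, 27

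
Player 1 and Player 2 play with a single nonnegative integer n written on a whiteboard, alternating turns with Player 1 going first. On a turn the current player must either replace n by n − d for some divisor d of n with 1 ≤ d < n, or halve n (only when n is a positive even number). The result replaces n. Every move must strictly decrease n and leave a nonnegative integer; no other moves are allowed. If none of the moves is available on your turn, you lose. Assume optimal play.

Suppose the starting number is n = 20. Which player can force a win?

Player 1 wins.

Label each position W (a win for the player to move) or L (a loss). A position with no legal move is L; any other position is W exactly when some move reaches an L, and L when every move reaches a W.
n=0: no move → L
n=1: no move → L
n=2: can move to 1, which is L ⇒ W
n=3: the only move is to 2(W), a W ⇒ L
n=4: can move to 3, which is L ⇒ W
n=5: the only move is to 4(W), a W ⇒ L
n=6: can move to 3, which is L ⇒ W
n=7: the only move is to 6(W), a W ⇒ L
n=8: can move to 7, which is L ⇒ W
n=9: moves to 6(W), 8(W); every one is W ⇒ L
n=10: can move to 5, which is L ⇒ W
n=11: the only move is to 10(W), a W ⇒ L
n=12: can move to 9, which is L ⇒ W
n=13: the only move is to 12(W), a W ⇒ L
n=14: can move to 7, which is L ⇒ W
n=15: moves to 10(W), 12(W), 14(W); every one is W ⇒ L
n=16: can move to 15, which is L ⇒ W
n=17: the only move is to 16(W), a W ⇒ L
n=18: can move to 9, which is L ⇒ W
n=19: the only move is to 18(W), a W ⇒ L
n=20: can move to 15, which is L ⇒ W
The starting position 20 is W: Player 1 should move to 15, handing over an L position.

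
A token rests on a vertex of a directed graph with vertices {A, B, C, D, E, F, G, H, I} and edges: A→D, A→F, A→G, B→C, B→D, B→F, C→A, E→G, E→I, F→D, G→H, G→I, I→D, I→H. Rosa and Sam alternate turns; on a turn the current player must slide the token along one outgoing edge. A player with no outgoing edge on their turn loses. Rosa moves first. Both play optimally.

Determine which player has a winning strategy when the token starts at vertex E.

Sam wins.

Classify positions by backward induction: terminal positions (no move available) are L. From any other position, the mover wins iff some move reaches an L.
Every edge goes from a vertex to one that appears earlier in the order H, D, I, F, G, E, A, C, B, so processing vertices in that order labels each vertex after all of its successors.
H: no outgoing edge → L
D: no outgoing edge → L
I: reaches L-position D → W
F: reaches L-position D → W
G: reaches L-position H → W
E: only reaches G(W), I(W), all W → L
A: reaches L-position D → W
C: only reaches A(W), which is W → L
B: reaches L-position C → W
The starting position E is L: whatever Rosa does, the opponent receives a W position.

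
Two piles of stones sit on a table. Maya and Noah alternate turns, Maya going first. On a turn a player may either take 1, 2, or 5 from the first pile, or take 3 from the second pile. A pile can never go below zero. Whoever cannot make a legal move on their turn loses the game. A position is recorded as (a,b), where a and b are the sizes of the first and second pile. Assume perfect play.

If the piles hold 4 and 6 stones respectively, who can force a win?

Maya wins.

Positions with no move are L. A position that does have a move is losing for the player to move precisely when every available move leads to a winning position for the opponent. Fill in the labels:
No move ever increases a pile, so every position that can arise here has a ≤ 4 and b ≤ 6; it is enough to label the cells with 0 ≤ a ≤ 4 and 0 ≤ b ≤ 6.
Every move lowers a or b (never raises either), so fill the grid row by row in increasing a, and left to right within a row: each cell's successors are then already labelled.
      b=0  b=1  b=2  b=3  b=4  b=5  b=6
a=0:    L    L    L    W    W    W    L
a=1:    W    W    W    L    L    L    W
a=2:    W    W    W    W    W    W    W
a=3:    L    L    L    W    W    W    L
a=4:    W    W    W    L    L    L    W
Cells with no legal move (terminal, hence L): (0,0), (0,1), (0,2).
The remaining L cells, each justified by listing all of its moves:
(0,6): only reaches (0,3)(W), which is W → L
(1,3): only reaches (0,3)(W), (1,0)(W), all W → L
(1,4): only reaches (0,4)(W), (1,1)(W), all W → L
(1,5): only reaches (0,5)(W), (1,2)(W), all W → L
(3,0): only reaches (2,0)(W), (1,0)(W), all W → L
(3,1): only reaches (2,1)(W), (1,1)(W), all W → L
(3,2): only reaches (2,2)(W), (1,2)(W), all W → L
(3,6): only reaches (2,6)(W), (1,6)(W), (3,3)(W), all W → L
(4,3): only reaches (3,3)(W), (2,3)(W), (4,0)(W), all W → L
(4,4): only reaches (3,4)(W), (2,4)(W), (4,1)(W), all W → L
(4,5): only reaches (3,5)(W), (2,5)(W), (4,2)(W), all W → L
Every other cell has at least one move into one of the L cells above, so it is W.
From (4,6) Maya can move to (3,6), reaching an L position.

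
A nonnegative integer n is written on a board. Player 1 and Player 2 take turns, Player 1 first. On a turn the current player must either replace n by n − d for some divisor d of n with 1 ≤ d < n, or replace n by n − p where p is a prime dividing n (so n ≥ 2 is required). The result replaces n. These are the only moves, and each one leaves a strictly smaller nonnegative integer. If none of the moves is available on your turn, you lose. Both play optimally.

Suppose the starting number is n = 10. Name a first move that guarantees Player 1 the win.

Classify positions by backward induction: terminal positions (no move available) are L. From any other position, the mover wins iff some move reaches an L.
n=0: no move → L
n=1: no move → L
n=2: W (go to 0, an L position)
n=3: W (go to 0, an L position)
n=4: L (options 2(W), 3(W) are all W)
n=5: W (go to 0, an L position)
n=6: W (go to 4, an L position)
n=7: W (go to 0, an L position)
n=8: W (go to 4, an L position)
n=9: L (options 6(W), 8(W) are all W)
n=10: W (go to 9, an L position)
From 10, the L positions reachable in one move are: 9.

Move to 9.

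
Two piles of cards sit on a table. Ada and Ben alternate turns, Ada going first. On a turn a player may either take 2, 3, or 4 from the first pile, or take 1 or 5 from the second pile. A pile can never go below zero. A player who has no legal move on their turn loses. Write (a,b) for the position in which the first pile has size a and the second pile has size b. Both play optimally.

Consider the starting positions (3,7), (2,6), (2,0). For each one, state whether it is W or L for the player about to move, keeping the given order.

(3,7): L, (2,6): W, (2,0): W

Work bottom-up. With no move the player to move loses. Otherwise the position is W if at least one move leads to an L position for the opponent, and L if every move leads to a W.
No move ever increases a pile, so every position that can arise here has a ≤ 3 and b ≤ 7; it is enough to label the cells with 0 ≤ a ≤ 3 and 0 ≤ b ≤ 7.
Every move lowers a or b (never raises either), so fill the grid row by row in increasing a, and left to right within a row: each cell's successors are then already labelled.
      b=0  b=1  b=2  b=3  b=4  b=5  b=6  b=7
a=0:    L    W    L    W    L    W    L    W
a=1:    L    W    L    W    L    W    L    W
a=2:    W    L    W    L    W    L    W    L
a=3:    W    L    W    L    W    L    W    L
Cells with no legal move (terminal, hence L): (0,0), (1,0).
The remaining L cells, each justified by listing all of its moves:
(0,2): only reaches (0,1)(W), which is W → L
(0,4): only reaches (0,3)(W), which is W → L
(0,6): only reaches (0,5)(W), (0,1)(W), all W → L
(1,2): only reaches (1,1)(W), which is W → L
(1,4): only reaches (1,3)(W), which is W → L
(1,6): only reaches (1,5)(W), (1,1)(W), all W → L
(2,1): only reaches (0,1)(W), (2,0)(W), all W → L
(2,3): only reaches (0,3)(W), (2,2)(W), all W → L
(2,5): only reaches (0,5)(W), (2,4)(W), (2,0)(W), all W → L
(2,7): only reaches (0,7)(W), (2,6)(W), (2,2)(W), all W → L
(3,1): only reaches (1,1)(W), (0,1)(W), (3,0)(W), all W → L
(3,3): only reaches (1,3)(W), (0,3)(W), (3,2)(W), all W → L
(3,5): only reaches (1,5)(W), (0,5)(W), (3,4)(W), (3,0)(W), all W → L
(3,7): only reaches (1,7)(W), (0,7)(W), (3,6)(W), (3,2)(W), all W → L
Every other cell has at least one move into one of the L cells above, so it is W.
(3,7): one of the L cells justified above, so L
(2,6): the move to (0,6) reaches an L cell, so W
(2,0): the move to (0,0) reaches an L cell, so W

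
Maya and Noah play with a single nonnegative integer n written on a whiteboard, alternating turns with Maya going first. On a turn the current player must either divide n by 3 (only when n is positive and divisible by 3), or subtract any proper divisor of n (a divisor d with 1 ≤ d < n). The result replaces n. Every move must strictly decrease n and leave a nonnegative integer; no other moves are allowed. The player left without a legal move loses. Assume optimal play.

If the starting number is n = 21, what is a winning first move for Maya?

Move to 7.

Classify positions by backward induction: terminal positions (no move available) are L. From any other position, the mover wins iff some move reaches an L.
n=0: no move → L
n=1: no move → L
n=2: can move to 1, which is L ⇒ W
n=3: can move to 1, which is L ⇒ W
n=4: moves to 2(W), 3(W); every one is W ⇒ L
n=5: can move to 4, which is L ⇒ W
n=6: can move to 4, which is L ⇒ W
n=7: the only move is to 6(W), a W ⇒ L
n=8: can move to 4, which is L ⇒ W
n=9: moves to 3(W), 6(W), 8(W); every one is W ⇒ L
n=10: can move to 9, which is L ⇒ W
n=11: the only move is to 10(W), a W ⇒ L
n=12: can move to 4, which is L ⇒ W
n=13: the only move is to 12(W), a W ⇒ L
n=14: can move to 7, which is L ⇒ W
n=15: moves to 5(W), 10(W), 12(W), 14(W); every one is W ⇒ L
n=16: can move to 15, which is L ⇒ W
n=17: the only move is to 16(W), a W ⇒ L
n=18: can move to 9, which is L ⇒ W
n=19: the only move is to 18(W), a W ⇒ L
n=20: can move to 15, which is L ⇒ W
n=21: can move to 7, which is L ⇒ W
From 21, the L positions reachable in one move are: 7.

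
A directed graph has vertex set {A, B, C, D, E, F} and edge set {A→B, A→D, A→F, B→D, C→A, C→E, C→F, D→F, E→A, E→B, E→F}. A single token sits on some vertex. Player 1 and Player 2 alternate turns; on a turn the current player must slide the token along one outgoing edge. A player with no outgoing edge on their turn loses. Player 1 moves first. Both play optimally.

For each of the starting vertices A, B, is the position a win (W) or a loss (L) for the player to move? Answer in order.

Compute win/loss labels from the base case upward. A position with no move is L. Any other position is W if it can reach an L in one move, else L.
Every edge goes from a vertex to one that appears earlier in the order F, D, B, A, E, C, so processing vertices in that order labels each vertex after all of its successors.
F: no outgoing edge → L
D: W (go to F, an L position)
B: L (sole option D(W) is W)
A: W (go to B, an L position)
E: W (go to B, an L position)
C: W (go to F, an L position)

A: W, B: L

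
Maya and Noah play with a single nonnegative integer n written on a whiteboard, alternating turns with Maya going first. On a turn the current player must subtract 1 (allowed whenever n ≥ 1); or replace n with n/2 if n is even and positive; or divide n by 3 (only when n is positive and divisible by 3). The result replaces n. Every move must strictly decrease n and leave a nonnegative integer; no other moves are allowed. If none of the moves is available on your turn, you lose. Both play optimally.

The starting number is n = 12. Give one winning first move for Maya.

Label each position W (a win for the player to move) or L (a loss). A position with no legal move is L; any other position is W exactly when some move reaches an L, and L when every move reaches a W.
n=0: no move → L
n=1: W (go to 0, an L position)
n=2: L (sole option 1(W) is W)
n=3: W (go to 2, an L position)
n=4: W (go to 2, an L position)
n=5: L (sole option 4(W) is W)
n=6: W (go to 2, an L position)
n=7: L (sole option 6(W) is W)
n=8: W (go to 7, an L position)
n=9: L (options 3(W), 8(W) are all W)
n=10: W (go to 5, an L position)
n=11: L (sole option 10(W) is W)
n=12: W (go to 11, an L position)
From 12, the L positions reachable in one move are: 11.

Move to 11.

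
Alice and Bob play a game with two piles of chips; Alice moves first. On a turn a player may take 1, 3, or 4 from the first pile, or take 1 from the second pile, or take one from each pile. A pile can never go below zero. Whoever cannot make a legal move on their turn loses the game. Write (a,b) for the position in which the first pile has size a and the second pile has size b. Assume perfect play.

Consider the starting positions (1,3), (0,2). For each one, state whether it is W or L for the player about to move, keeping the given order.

(1,3): W, (0,2): L

Label each position W (a win for the player to move) or L (a loss). A position with no legal move is L; any other position is W exactly when some move reaches an L, and L when every move reaches a W.
No move ever increases a pile, so every position that can arise here has a ≤ 1 and b ≤ 3; it is enough to label the cells with 0 ≤ a ≤ 1 and 0 ≤ b ≤ 3.
Every move lowers a or b (never raises either), so fill the grid row by row in increasing a, and left to right within a row: each cell's successors are then already labelled.
      b=0  b=1  b=2  b=3
a=0:    L    W    L    W
a=1:    W    W    W    W
Cells with no legal move (terminal, hence L): (0,0).
The remaining L cells, each justified by listing all of its moves:
(0,2): →(0,1)(W) only, which is W, so L
Every other cell has at least one move into one of the L cells above, so it is W.
(1,3): the move to (0,2) reaches an L cell, so W
(0,2): one of the L cells justified above, so L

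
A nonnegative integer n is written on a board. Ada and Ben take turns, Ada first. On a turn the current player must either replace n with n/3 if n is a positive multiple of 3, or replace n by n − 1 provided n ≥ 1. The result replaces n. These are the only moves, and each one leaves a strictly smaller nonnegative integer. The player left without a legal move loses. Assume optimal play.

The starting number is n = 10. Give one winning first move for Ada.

Move to 9.

Build the W/L table. Terminal = L. A non-terminal position is W if it has a move to some L; otherwise it is L.
n=0: no move → L
n=1: can move to 0, which is L ⇒ W
n=2: the only move is to 1(W), a W ⇒ L
n=3: can move to 2, which is L ⇒ W
n=4: the only move is to 3(W), a W ⇒ L
n=5: can move to 4, which is L ⇒ W
n=6: can move to 2, which is L ⇒ W
n=7: the only move is to 6(W), a W ⇒ L
n=8: can move to 7, which is L ⇒ W
n=9: moves to 3(W), 8(W); every one is W ⇒ L
n=10: can move to 9, which is L ⇒ W
From 10, the L positions reachable in one move are: 9.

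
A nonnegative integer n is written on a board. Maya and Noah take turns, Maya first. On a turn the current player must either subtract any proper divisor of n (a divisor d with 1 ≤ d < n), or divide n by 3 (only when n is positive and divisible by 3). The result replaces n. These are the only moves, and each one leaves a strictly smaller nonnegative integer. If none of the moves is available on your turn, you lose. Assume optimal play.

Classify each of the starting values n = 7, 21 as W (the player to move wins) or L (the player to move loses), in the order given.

7: L, 21: W

Work bottom-up. With no move the player to move loses. Otherwise the position is W if at least one move leads to an L position for the opponent, and L if every move leads to a W.
n=0: no move → L
n=1: no move → L
n=2: reaches L-position 1 → W
n=3: reaches L-position 1 → W
n=4: only reaches 2(W), 3(W), all W → L
n=5: reaches L-position 4 → W
n=6: reaches L-position 4 → W
n=7: only reaches 6(W), which is W → L
n=8: reaches L-position 4 → W
n=9: only reaches 3(W), 6(W), 8(W), all W → L
n=10: reaches L-position 9 → W
n=11: only reaches 10(W), which is W → L
n=12: reaches L-position 4 → W
n=13: only reaches 12(W), which is W → L
n=14: reaches L-position 7 → W
n=15: only reaches 5(W), 10(W), 12(W), 14(W), all W → L
n=16: reaches L-position 15 → W
n=17: only reaches 16(W), which is W → L
n=18: reaches L-position 9 → W
n=19: only reaches 18(W), which is W → L
n=20: reaches L-position 15 → W
n=21: reaches L-position 7 → W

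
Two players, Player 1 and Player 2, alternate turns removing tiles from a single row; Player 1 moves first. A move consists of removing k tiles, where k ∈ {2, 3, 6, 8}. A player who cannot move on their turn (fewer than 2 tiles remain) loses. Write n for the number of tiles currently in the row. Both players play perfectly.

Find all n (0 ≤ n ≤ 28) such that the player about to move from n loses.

0, 1, 5, 10, 14, 15, 19, 24, 28

Label each position W (a win for the player to move) or L (a loss). A position with no legal move is L; any other position is W exactly when some move reaches an L, and L when every move reaches a W.
n=0: no move → L
n=1: no move → L
n=2: reaches L-position 0 → W
n=3: reaches L-position 1 → W
n=4: reaches L-position 1 → W
n=5: only reaches 3(W), 2(W), all W → L
n=6: reaches L-position 0 → W
n=7: reaches L-position 5 → W
n=8: reaches L-position 5 → W
n=9: reaches L-position 1 → W
n=10: only reaches 8(W), 7(W), 4(W), 2(W), all W → L
n=11: reaches L-position 5 → W
n=12: reaches L-position 10 → W
n=13: reaches L-position 10 → W
n=14: only reaches 12(W), 11(W), 8(W), 6(W), all W → L
n=15: only reaches 13(W), 12(W), 9(W), 7(W), all W → L
n=16: reaches L-position 14 → W
n=17: reaches L-position 15 → W
n=18: reaches L-position 15 → W
n=19: only reaches 17(W), 16(W), 13(W), 11(W), all W → L
n=20: reaches L-position 14 → W
n=21: reaches L-position 19 → W
n=22: reaches L-position 19 → W
n=23: reaches L-position 15 → W
n=24: only reaches 22(W), 21(W), 18(W), 16(W), all W → L
n=25: reaches L-position 19 → W
n=26: reaches L-position 24 → W
n=27: reaches L-position 24 → W
n=28: only reaches 26(W), 25(W), 22(W), 20(W), all W → L
Reading off the rows marked L gives the requested list; there are 9 such values of n.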